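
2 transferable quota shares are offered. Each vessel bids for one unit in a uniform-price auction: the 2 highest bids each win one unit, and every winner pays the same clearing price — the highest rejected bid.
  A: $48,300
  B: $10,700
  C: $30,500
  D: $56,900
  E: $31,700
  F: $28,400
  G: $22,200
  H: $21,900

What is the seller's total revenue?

Ordering the bids: 56,900 (D), 48,300 (A), 31,700 (E), 30,500 (C), …
Top 2: D, A.
Highest unsuccessful bid: $31,700 → clearing price.
Total revenue = 2 × $31,700 = $63,400.

Total revenue: $63,400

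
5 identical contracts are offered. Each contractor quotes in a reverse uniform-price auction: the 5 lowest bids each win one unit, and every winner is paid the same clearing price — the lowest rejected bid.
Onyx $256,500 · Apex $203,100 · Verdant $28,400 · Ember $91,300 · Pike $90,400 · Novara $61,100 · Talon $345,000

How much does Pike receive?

Pike is paid $256,500

Sorting: 28,400 (Verdant), 61,100 (Novara), 90,400 (Pike), 91,300 (Ember), 203,100 (Apex), 256,500 (Onyx), 345,000 (Talon)
Winners (5 units): Verdant, Novara, Pike, Ember, Apex.
First losing bid is Onyx's $256,500, which sets the uniform price.
Pike wins → is paid $256,500.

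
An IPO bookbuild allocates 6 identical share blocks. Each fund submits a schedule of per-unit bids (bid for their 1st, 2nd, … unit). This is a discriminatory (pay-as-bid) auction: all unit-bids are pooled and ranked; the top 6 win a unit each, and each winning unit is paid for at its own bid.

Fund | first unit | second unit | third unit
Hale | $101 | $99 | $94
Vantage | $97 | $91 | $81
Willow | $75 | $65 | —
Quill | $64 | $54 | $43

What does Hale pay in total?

Merging the schedules and taking the best 6: 101 (Hale-1), 99 (Hale-2), 97 (Vantage-1), 94 (Hale-3), 91 (Vantage-2), 81 (Vantage-3)
Next rejected bid: $75 (not a price — pay-as-bid).
Hale's winning unit-bids: 101 + 99 + 94 = $294.

Hale pays $294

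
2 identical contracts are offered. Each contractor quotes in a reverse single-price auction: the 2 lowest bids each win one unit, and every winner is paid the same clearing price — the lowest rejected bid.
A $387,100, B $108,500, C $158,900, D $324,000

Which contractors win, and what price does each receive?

B, C; each is paid $324,000

Ordering the bids: 108,500 (B), 158,900 (C), 324,000 (D), 387,100 (A)
Winners (2 units): B, C.
Lowest unsuccessful bid: $324,000 → clearing price.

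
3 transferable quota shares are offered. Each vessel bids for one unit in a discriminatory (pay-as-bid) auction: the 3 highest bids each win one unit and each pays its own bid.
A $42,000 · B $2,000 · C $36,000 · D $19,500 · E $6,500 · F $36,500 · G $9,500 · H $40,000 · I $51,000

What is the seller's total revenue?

Total revenue: $133,000

Bids ranked high→low: 51,000 (I), 42,000 (A), 40,000 (H), 36,500 (F), 36,000 (C), …
The 3 highest are I, A, H.
Total revenue = 51,000 + 42,000 + 40,000 = $133,000.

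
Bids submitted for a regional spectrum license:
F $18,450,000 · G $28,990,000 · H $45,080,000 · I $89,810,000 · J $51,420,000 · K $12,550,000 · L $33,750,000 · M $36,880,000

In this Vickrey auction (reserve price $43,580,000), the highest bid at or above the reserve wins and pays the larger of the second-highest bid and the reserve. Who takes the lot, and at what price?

Sorting bids: 89,810,000 (I) > 51,420,000 (J) > 45,080,000 (H) > 36,880,000 (M) > 33,750,000 (L) > 28,990,000 (G) > …
I has the top bid at or above the reserve ($89,810,000).
max(second-highest $51,420,000, reserve $43,580,000) = $51,420,000; the reserve does not bind.

I pays $51,420,000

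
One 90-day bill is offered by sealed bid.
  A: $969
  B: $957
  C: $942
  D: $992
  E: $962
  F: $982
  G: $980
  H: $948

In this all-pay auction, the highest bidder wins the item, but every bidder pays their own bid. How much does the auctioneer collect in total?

Sorting bids: 992 (D) > 982 (F) > 980 (G) > 969 (A) > 962 (E) > 957 (B) > …
D wins with the top bid; all bids are sunk regardless.
Every bidder forfeits their bid regardless of winning.
Revenue = 969 + 957 + 942 + 992 + 962 + 982 + 980 + 948 = $7,732.

Total revenue: $7,732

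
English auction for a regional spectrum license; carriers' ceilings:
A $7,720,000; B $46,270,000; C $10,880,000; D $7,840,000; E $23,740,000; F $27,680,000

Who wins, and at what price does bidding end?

Sorting limits: 46,270,000 (B) > 27,680,000 (F) > 23,740,000 (E) > 10,880,000 (C) > 7,840,000 (D) > 7,720,000 (A)
F is the last rival to drop out, at $27,680,000; B remains and wins at that price.

B wins at $27,680,000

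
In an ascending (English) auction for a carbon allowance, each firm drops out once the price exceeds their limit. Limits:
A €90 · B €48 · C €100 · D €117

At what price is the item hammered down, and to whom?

Ascending (English) auction: the price rises until one bidder remains; the winner pays the price at which the last rival dropped out.
Limits ranked: 117 (D) > 100 (C) > 90 (A) > 48 (B)
Bidding ends when C exits at €100; D takes it.

D wins at €100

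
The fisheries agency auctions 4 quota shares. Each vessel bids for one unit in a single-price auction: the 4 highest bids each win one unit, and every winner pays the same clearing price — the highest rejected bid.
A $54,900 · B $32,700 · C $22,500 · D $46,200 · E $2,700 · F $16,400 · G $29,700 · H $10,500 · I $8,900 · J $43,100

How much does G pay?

G pays $0

Bids ranked high→low: 54,900 (A), 46,200 (D), 43,100 (J), 32,700 (B), 29,700 (G), 22,500 (C), …
Winners (4 units): A, D, J, B.
Clearing price = highest rejected bid = $29,700.
G does not win → pays $0.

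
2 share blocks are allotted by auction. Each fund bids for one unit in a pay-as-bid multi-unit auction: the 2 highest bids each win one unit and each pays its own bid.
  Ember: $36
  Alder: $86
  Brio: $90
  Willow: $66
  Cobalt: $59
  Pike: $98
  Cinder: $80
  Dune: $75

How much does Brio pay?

Ordering the bids: 98 (Pike), 90 (Brio), 86 (Alder), 80 (Cinder), …
Top 2: Pike, Brio.
Brio wins → own bid $90.

Brio pays $90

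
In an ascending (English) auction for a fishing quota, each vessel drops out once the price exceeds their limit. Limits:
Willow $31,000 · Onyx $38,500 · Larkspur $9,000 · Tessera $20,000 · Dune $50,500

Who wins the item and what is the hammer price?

Sorting limits: 50,500 (Dune) > 38,500 (Onyx) > 31,000 (Willow) > 20,000 (Tessera) > 9,000 (Larkspur)
Bidding ends when Onyx exits at $38,500; Dune takes it.

Dune wins at $38,500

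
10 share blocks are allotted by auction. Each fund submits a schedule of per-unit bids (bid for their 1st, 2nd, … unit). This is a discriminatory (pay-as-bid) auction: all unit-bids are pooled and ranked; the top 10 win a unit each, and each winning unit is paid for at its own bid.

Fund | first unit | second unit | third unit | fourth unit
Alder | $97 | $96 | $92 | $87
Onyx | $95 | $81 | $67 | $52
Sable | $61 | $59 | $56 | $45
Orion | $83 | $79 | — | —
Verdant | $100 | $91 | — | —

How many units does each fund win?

All unit-bids, highest first — top 10: 100 (Verdant-1), 97 (Alder-1), 96 (Alder-2), 95 (Onyx-1), 92 (Alder-3), 91 (Verdant-2), 87 (Alder-4), 83 (Orion-1), 81 (Onyx-2), 79 (Orion-2)
Next rejected bid: $67 (not a price — pay-as-bid).
Allocation: Alder 4, Onyx 2, Orion 2, Verdant 2.

Alder 4, Onyx 2, Orion 2, Verdant 2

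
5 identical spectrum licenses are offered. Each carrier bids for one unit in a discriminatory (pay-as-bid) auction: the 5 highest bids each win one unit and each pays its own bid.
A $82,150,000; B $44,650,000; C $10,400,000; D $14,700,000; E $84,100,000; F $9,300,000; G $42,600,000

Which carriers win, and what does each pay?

E $84,100,000, A $82,150,000, B $44,650,000, G $42,600,000, D $14,700,000

Sorting: 84,100,000 (E), 82,150,000 (A), 44,650,000 (B), 42,600,000 (G), 14,700,000 (D), 10,400,000 (C), 9,300,000 (F)
Winners (5 units): E, A, B, G, D.
Each winner pays its own bid: E $84,100,000, A $82,150,000, B $44,650,000, G $42,600,000, D $14,700,000.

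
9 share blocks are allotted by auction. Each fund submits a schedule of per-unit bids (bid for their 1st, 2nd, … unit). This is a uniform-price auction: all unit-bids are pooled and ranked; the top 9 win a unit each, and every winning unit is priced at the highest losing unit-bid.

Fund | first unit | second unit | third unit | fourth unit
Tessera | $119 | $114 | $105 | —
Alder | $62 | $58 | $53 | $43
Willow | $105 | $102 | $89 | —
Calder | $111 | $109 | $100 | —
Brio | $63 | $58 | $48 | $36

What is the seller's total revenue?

All unit-bids, highest first — top 9: 119 (Tessera-1), 114 (Tessera-2), 111 (Calder-1), 109 (Calder-2), 105 (Tessera-3), 105 (Willow-1), 102 (Willow-2), 100 (Calder-3), 89 (Willow-3)
Highest rejected unit-bid = $63.
Allocation: Calder 3, Tessera 3, Willow 3. Every unit priced at $63.
Revenue = 9 × 63 = $567.

Total revenue: $567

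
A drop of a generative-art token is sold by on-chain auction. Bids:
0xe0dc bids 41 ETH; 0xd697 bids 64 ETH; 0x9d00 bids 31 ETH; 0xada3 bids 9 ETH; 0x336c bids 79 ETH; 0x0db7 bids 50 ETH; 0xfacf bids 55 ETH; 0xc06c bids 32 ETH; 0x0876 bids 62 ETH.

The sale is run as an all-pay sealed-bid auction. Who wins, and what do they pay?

0x336c pays 79 ETH

Rule: the highest bidder wins the item, but every bidder pays their own bid.
Bids in order: 79 (0x336c) > 64 (0xd697) > 62 (0x0876) > 55 (0xfacf) > 50 (0x0db7) > 41 (0xe0dc) > …
0x336c wins with the top bid; all bids are sunk regardless.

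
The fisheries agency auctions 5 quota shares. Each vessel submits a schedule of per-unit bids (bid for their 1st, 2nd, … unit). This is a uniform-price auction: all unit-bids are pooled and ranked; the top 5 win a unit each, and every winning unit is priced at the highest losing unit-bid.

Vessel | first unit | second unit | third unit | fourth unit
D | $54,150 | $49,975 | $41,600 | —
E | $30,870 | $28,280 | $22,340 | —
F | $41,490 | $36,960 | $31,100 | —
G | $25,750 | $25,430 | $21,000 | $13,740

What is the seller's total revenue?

Pooled unit-bids ranked (top 5): 54,150 (D-1), 49,975 (D-2), 41,600 (D-3), 41,490 (F-1), 36,960 (F-2)
First bid not allocated: $31,100.
Allocation: D 3, F 2. Every unit priced at $31,100.
Revenue = 5 × 31,100 = $155,500.

Total revenue: $155,500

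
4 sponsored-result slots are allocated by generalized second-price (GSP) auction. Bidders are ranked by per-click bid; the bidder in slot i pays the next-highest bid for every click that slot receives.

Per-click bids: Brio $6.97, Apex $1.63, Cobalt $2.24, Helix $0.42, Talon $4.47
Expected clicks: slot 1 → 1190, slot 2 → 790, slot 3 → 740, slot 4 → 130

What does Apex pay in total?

Ranked by bid: $6.97 (Brio) > $4.47 (Talon) > $2.24 (Cobalt) > $1.63 (Apex) > $0.42 (Helix)
Apex holds slot 4 → pays next bid $0.42 × 130 clicks = $54.60.

Apex pays $54.60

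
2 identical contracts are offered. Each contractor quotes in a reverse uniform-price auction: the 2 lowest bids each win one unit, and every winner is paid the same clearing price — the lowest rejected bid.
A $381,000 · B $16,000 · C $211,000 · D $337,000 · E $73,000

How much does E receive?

E is paid $211,000

Ordering the bids: 16,000 (B), 73,000 (E), 211,000 (C), 337,000 (D), …
Winners (2 units): B, E.
First losing bid is C's $211,000, which sets the uniform price.
E wins → is paid $211,000.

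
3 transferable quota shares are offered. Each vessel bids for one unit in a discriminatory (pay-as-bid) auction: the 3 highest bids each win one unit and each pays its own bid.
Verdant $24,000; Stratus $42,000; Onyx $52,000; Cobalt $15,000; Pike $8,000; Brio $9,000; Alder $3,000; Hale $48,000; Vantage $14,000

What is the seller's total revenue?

Total revenue: $142,000

Sorting: 52,000 (Onyx), 48,000 (Hale), 42,000 (Stratus), 24,000 (Verdant), 15,000 (Cobalt), …
Winners (3 units): Onyx, Hale, Stratus.
Total revenue = 52,000 + 48,000 + 42,000 = $142,000.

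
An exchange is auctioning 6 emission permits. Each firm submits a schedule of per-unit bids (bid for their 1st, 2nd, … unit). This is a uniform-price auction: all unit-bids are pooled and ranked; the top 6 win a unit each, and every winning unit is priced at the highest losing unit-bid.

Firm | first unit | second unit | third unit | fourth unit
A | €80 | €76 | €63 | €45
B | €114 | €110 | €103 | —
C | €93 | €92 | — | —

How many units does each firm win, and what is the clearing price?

A 1, B 3, C 2; clearing price €76

Merging the schedules and taking the best 6: 114 (B-1), 110 (B-2), 103 (B-3), 93 (C-1), 92 (C-2), 80 (A-1)
The (k+1)-th unit-bid is €76.
Allocation: A 1, B 3, C 2.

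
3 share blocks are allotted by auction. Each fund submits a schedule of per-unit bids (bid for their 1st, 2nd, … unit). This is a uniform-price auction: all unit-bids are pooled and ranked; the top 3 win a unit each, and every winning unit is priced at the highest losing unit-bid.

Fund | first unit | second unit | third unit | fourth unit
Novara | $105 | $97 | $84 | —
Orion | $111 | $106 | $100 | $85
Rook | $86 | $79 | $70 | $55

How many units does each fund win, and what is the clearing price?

Novara 1, Orion 2; clearing price $100

All unit-bids, highest first — top 3: 111 (Orion-1), 106 (Orion-2), 105 (Novara-1)
The (k+1)-th unit-bid is $100.
Allocation: Novara 1, Orion 2.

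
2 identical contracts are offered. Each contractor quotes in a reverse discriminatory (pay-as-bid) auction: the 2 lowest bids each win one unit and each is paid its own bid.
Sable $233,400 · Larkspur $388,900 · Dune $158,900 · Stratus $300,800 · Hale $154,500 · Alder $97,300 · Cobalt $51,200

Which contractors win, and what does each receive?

Bids ranked low→high: 51,200 (Cobalt), 97,300 (Alder), 154,500 (Hale), 158,900 (Dune), …
Winners (2 units): Cobalt, Alder.
Each winner is paid its own bid: Cobalt $51,200, Alder $97,300.

Cobalt $51,200, Alder $97,300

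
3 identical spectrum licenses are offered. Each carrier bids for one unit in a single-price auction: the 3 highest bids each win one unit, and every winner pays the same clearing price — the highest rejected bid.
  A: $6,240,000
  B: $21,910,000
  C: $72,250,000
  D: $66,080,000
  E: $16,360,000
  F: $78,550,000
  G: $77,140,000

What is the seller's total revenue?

Ordering the bids: 78,550,000 (F), 77,140,000 (G), 72,250,000 (C), 66,080,000 (D), 21,910,000 (B), …
Winners (3 units): F, G, C.
Clearing price = highest rejected bid = $66,080,000.
Total revenue = 3 × $66,080,000 = $198,240,000.

Total revenue: $198,240,000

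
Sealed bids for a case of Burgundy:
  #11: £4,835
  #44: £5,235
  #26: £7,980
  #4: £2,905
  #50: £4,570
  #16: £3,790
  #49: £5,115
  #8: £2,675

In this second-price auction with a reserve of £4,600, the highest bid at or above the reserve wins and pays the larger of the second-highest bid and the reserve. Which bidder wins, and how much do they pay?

Rule: the highest bid at or above the reserve wins and pays the larger of the second-highest bid and the reserve.
Bids ranked: 7,980 (#26) > 5,235 (#44) > 5,115 (#49) > 4,835 (#11) > 4,570 (#50) > 3,790 (#16) > …
Highest eligible bid: #26 at £7,980.
Second-highest bid £5,235 exceeds the reserve £4,600 → payment £5,235.

#26 pays £5,235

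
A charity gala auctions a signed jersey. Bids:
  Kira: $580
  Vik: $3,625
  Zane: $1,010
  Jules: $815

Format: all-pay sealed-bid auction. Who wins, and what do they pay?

Vik pays $3,625

Rule: the highest bidder wins the item, but every bidder pays their own bid.
Bids in order: 3,625 (Vik) > 1,010 (Zane) > 815 (Jules) > 580 (Kira)
Vik wins with the top bid; all bids are sunk regardless.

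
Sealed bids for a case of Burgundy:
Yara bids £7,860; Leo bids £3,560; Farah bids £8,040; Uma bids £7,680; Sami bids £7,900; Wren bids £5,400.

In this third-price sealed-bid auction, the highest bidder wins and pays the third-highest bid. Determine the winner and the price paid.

Farah pays £7,860

Rule: the highest bidder wins and pays the third-highest bid.
Bids ranked: 8,040 (Farah) > 7,900 (Sami) > 7,860 (Yara) > 7,680 (Uma) > 5,400 (Wren) > 3,560 (Leo)
Farah is highest; pays the third-highest bid, £7,860.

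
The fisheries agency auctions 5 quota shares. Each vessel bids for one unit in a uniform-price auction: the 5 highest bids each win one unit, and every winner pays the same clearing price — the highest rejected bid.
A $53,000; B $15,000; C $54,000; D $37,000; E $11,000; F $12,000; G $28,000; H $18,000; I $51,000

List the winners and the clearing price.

C, A, I, D, G; each pays $18,000

Sorting: 54,000 (C), 53,000 (A), 51,000 (I), 37,000 (D), 28,000 (G), 18,000 (H), 15,000 (B), …
Top 5: C, A, I, D, G.
First losing bid is H's $18,000, which sets the uniform price.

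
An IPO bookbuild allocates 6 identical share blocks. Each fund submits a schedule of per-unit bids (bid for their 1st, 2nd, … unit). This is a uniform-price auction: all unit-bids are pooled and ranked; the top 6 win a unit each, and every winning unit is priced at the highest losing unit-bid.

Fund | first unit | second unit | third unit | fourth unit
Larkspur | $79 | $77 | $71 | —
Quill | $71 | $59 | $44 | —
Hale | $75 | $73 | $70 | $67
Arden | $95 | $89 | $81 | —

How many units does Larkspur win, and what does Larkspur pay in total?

Merging the schedules and taking the best 6: 95 (Arden-1), 89 (Arden-2), 81 (Arden-3), 79 (Larkspur-1), 77 (Larkspur-2), 75 (Hale-1)
The (k+1)-th unit-bid is $73.
Larkspur wins 2 unit(s) at $73 each.

Larkspur: 2 units, pays $146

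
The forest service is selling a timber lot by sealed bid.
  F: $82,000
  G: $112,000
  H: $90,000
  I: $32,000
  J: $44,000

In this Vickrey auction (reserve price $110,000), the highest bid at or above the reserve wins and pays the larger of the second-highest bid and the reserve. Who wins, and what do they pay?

G pays $110,000

Sorting bids: 112,000 (G) > 90,000 (H) > 82,000 (F) > 44,000 (J) > 32,000 (I)
G has the top bid at or above the reserve ($112,000).
max(second-highest $90,000, reserve $110,000) = $110,000.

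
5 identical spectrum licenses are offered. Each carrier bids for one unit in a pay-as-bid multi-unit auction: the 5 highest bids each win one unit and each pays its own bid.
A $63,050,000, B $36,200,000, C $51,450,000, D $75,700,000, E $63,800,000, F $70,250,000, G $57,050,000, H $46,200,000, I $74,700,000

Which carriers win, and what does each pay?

D $75,700,000, I $74,700,000, F $70,250,000, E $63,800,000, A $63,050,000

Bids ranked high→low: 75,700,000 (D), 74,700,000 (I), 70,250,000 (F), 63,800,000 (E), 63,050,000 (A), 57,050,000 (G), 51,450,000 (C), …
Top 5: D, I, F, E, A.
Each winner pays its own bid: D $75,700,000, I $74,700,000, F $70,250,000, E $63,800,000, A $63,050,000.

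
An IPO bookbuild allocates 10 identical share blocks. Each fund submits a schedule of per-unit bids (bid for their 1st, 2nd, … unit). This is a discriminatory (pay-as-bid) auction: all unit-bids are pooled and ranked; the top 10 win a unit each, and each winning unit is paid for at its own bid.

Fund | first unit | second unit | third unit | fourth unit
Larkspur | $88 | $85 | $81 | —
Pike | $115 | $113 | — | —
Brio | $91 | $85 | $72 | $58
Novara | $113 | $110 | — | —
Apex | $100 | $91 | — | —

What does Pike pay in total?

Merging the schedules and taking the best 10: 115 (Pike-1), 113 (Pike-2), 113 (Novara-1), 110 (Novara-2), 100 (Apex-1), 91 (Brio-1), 91 (Apex-2), 88 (Larkspur-1), 85 (Larkspur-2), 85 (Brio-2)
Next rejected bid: $81 (not a price — pay-as-bid).
Pike's winning unit-bids: 115 + 113 = $228.

Pike pays $228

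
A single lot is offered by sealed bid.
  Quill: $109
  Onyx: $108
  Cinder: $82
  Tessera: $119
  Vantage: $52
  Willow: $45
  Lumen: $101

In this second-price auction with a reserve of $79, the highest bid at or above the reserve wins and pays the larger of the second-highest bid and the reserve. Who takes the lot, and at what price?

Bids ranked: 119 (Tessera) > 109 (Quill) > 108 (Onyx) > 101 (Lumen) > 82 (Cinder) > 52 (Vantage) > …
Tessera has the top bid at or above the reserve ($119).
max(second-highest $109, reserve $79) = $109; the reserve does not bind.

Tessera pays $109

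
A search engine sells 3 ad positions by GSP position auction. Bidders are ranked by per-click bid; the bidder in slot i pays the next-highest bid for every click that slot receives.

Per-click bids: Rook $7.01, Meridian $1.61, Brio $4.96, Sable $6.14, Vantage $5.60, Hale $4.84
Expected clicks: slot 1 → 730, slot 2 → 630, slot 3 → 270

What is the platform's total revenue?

Total revenue: $9349.40

Sorting advertisers: $7.01 (Rook) > $6.14 (Sable) > $5.60 (Vantage) > $4.96 (Brio) > …
Slot 1: Rook pays $6.14 × 730 = $4482.20
Slot 2: Sable pays $5.60 × 630 = $3528.00
Slot 3: Vantage pays $4.96 × 270 = $1339.20
Total = $9349.40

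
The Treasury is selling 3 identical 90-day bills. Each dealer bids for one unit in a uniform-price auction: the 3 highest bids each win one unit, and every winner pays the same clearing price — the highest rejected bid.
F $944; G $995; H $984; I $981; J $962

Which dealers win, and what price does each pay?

Bids ranked high→low: 995 (G), 984 (H), 981 (I), 962 (J), 944 (F)
Top 3: G, H, I.
First losing bid is J's $962, which sets the uniform price.

G, H, I; each pays $962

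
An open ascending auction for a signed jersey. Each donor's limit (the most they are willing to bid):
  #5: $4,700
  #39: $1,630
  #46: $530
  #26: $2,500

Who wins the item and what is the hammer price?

Open ascending-bid auction: the price rises until one bidder remains; the winner pays the price at which the last rival dropped out.
Sorting limits: 4,700 (#5) > 2,500 (#26) > 1,630 (#39) > 530 (#46)
Bidding ends when #26 exits at $2,500; #5 takes it.

#5 wins at $2,500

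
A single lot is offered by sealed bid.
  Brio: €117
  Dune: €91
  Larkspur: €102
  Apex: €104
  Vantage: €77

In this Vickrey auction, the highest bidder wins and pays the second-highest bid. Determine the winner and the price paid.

Brio pays €104

Bids ranked: 117 (Brio) > 104 (Apex) > 102 (Larkspur) > 91 (Dune) > 77 (Vantage)
Brio wins with the highest bid; price is set by the runner-up at €104.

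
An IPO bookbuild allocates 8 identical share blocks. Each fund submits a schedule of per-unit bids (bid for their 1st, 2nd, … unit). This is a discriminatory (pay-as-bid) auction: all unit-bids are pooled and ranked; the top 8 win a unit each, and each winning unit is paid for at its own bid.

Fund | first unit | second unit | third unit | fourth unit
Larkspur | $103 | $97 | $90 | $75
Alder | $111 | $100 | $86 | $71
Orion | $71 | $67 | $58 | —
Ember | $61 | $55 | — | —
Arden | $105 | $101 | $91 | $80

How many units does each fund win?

Alder 2, Arden 3, Larkspur 3

Pooled unit-bids ranked (top 8): 111 (Alder-1), 105 (Arden-1), 103 (Larkspur-1), 101 (Arden-2), 100 (Alder-2), 97 (Larkspur-2), 91 (Arden-3), 90 (Larkspur-3)
Next rejected bid: $86 (not a price — pay-as-bid).
Allocation: Alder 2, Arden 3, Larkspur 3.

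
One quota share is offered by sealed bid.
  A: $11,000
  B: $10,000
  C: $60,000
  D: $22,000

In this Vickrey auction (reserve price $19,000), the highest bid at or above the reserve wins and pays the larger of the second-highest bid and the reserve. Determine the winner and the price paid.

Vickrey auction (reserve price $19,000): the highest bid at or above the reserve wins and pays the larger of the second-highest bid and the reserve.
Bids ranked: 60,000 (C) > 22,000 (D) > 11,000 (A) > 10,000 (B)
C has the top bid at or above the reserve ($60,000).
Second-highest bid $22,000 exceeds the reserve $19,000 → payment $22,000.

C pays $22,000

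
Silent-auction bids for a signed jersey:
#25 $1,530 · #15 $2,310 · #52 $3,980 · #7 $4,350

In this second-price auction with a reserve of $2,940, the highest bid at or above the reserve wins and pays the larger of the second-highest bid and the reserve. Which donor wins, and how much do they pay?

Sorting bids: 4,350 (#7) > 3,980 (#52) > 2,310 (#15) > 1,530 (#25)
Highest eligible bid: #7 at $4,350.
Second-highest bid $3,980 exceeds the reserve $2,940 → payment $3,980.

#7 pays $3,980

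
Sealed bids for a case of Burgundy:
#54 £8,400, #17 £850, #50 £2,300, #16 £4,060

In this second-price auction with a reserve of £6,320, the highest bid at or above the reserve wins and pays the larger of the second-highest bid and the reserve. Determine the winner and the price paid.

#54 pays £6,320

Bids ranked: 8,400 (#54) > 4,060 (#16) > 2,300 (#50) > 850 (#17)
Highest eligible bid: #54 at £8,400.
Second-highest bid £4,060 is below the reserve £6,320, so the reserve binds → payment £6,320.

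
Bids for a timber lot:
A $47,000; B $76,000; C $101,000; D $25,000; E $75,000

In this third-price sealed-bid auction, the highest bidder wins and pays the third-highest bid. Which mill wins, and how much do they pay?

Rule: the highest bidder wins and pays the third-highest bid.
Bids in order: 101,000 (C) > 76,000 (B) > 75,000 (E) > 47,000 (A) > 25,000 (D)
C wins; payment is bid #3 in the ranking = $75,000.

C pays $75,000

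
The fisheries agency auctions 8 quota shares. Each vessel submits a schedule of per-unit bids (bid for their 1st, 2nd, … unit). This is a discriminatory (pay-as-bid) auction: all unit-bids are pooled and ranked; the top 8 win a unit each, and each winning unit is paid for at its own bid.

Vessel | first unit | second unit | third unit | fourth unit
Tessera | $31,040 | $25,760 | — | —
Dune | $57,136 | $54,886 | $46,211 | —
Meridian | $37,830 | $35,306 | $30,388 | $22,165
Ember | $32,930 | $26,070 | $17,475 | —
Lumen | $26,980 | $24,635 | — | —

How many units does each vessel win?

Merging the schedules and taking the best 8: 57,136 (Dune-1), 54,886 (Dune-2), 46,211 (Dune-3), 37,830 (Meridian-1), 35,306 (Meridian-2), 32,930 (Ember-1), 31,040 (Tessera-1), 30,388 (Meridian-3)
Next rejected bid: $26,980 (not a price — pay-as-bid).
Allocation: Dune 3, Ember 1, Meridian 3, Tessera 1.

Dune 3, Ember 1, Meridian 3, Tessera 1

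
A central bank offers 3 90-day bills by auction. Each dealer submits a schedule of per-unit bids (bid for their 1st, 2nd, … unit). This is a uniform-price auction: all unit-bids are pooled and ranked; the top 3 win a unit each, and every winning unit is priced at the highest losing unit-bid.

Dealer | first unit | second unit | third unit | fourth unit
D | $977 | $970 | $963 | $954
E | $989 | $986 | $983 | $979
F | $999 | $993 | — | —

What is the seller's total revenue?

Pooled unit-bids ranked (top 3): 999 (F-1), 993 (F-2), 989 (E-1)
The (k+1)-th unit-bid is $986.
Allocation: E 1, F 2. Every unit priced at $986.
Revenue = 3 × 986 = $2,958.

Total revenue: $2,958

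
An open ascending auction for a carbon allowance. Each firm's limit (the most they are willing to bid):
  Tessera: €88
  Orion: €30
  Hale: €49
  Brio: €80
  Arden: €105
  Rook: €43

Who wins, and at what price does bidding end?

Arden wins at €88

Limits in order: 105 (Arden) > 88 (Tessera) > 80 (Brio) > 49 (Hale) > 43 (Rook) > 30 (Orion)
Bidding ends when Tessera exits at €88; Arden takes it.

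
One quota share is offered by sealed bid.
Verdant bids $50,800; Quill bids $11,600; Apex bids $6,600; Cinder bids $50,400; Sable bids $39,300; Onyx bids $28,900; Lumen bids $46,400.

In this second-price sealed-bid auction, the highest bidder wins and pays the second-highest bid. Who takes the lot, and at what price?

Second-price sealed-bid auction: the highest bidder wins and pays the second-highest bid.
Bids in order: 50,800 (Verdant) > 50,400 (Cinder) > 46,400 (Lumen) > 39,300 (Sable) > 28,900 (Onyx) > 11,600 (Quill) > …
Second-price: Verdant pays Cinder's bid of $50,400.

Verdant pays $50,400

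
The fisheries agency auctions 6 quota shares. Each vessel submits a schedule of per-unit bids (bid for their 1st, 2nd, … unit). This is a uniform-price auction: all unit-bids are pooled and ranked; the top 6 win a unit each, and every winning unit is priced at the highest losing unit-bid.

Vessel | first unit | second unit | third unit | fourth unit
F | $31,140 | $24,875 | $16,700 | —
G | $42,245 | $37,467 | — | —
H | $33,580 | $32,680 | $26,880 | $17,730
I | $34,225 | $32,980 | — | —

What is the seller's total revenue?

Total revenue: $186,840

Pooled unit-bids ranked (top 6): 42,245 (G-1), 37,467 (G-2), 34,225 (I-1), 33,580 (H-1), 32,980 (I-2), 32,680 (H-2)
Highest rejected unit-bid = $31,140.
Allocation: G 2, H 2, I 2. Every unit priced at $31,140.
Revenue = 6 × 31,140 = $186,840.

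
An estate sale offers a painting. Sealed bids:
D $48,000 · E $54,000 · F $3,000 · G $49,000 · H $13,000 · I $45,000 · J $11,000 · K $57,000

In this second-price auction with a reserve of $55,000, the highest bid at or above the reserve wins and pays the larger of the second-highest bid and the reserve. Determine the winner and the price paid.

K pays $55,000

Sorting bids: 57,000 (K) > 54,000 (E) > 49,000 (G) > 48,000 (D) > 45,000 (I) > 13,000 (H) > …
K has the top bid at or above the reserve ($57,000).
Second-highest bid $54,000 is below the reserve $55,000, so the reserve binds → payment $55,000.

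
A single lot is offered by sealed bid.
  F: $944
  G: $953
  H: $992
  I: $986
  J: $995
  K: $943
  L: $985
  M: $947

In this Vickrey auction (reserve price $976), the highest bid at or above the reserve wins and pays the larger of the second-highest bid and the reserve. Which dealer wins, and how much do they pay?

Vickrey auction (reserve price $976): the highest bid at or above the reserve wins and pays the larger of the second-highest bid and the reserve.
Sorting bids: 995 (J) > 992 (H) > 986 (I) > 985 (L) > 953 (G) > 947 (M) > …
J has the top bid at or above the reserve ($995).
max(second-highest $992, reserve $976) = $992; the reserve does not bind.

J pays $992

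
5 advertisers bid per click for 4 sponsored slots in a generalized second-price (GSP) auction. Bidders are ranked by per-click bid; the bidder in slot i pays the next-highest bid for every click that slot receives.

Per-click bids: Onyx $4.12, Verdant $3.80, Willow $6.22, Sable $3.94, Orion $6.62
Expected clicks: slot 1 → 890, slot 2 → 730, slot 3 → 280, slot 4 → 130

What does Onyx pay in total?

Onyx pays $1103.20

Ranked by bid: $6.62 (Orion) > $6.22 (Willow) > $4.12 (Onyx) > $3.94 (Sable) > $3.80 (Verdant)
Onyx holds slot 3 → pays next bid $3.94 × 280 clicks = $1103.20.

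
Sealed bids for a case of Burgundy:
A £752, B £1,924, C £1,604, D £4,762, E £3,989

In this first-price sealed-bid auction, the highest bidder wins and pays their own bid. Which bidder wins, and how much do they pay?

Sorting bids: 4,762 (D) > 3,989 (E) > 1,924 (B) > 1,604 (C) > 752 (A)
D has the highest bid and pays exactly that: £4,762.

D pays £4,762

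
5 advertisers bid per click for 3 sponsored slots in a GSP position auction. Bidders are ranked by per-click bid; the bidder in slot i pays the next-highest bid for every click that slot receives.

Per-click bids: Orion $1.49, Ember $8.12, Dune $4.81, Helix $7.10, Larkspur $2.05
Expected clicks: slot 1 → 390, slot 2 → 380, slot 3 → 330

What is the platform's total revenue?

Total revenue: $5273.30

Ranked by bid: $8.12 (Ember) > $7.10 (Helix) > $4.81 (Dune) > $2.05 (Larkspur) > …
Slot 1: Ember pays $7.10 × 390 = $2769.00
Slot 2: Helix pays $4.81 × 380 = $1827.80
Slot 3: Dune pays $2.05 × 330 = $676.50
Total = $5273.30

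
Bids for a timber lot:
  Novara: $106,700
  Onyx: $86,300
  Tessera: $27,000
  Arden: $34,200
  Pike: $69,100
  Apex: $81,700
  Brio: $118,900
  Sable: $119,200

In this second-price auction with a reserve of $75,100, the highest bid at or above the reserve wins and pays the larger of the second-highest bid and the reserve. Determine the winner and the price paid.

Sorting bids: 119,200 (Sable) > 118,900 (Brio) > 106,700 (Novara) > 86,300 (Onyx) > 81,700 (Apex) > 69,100 (Pike) > …
Highest eligible bid: Sable at $119,200.
Second-highest bid $118,900 exceeds the reserve $75,100 → payment $118,900.

Sable pays $118,900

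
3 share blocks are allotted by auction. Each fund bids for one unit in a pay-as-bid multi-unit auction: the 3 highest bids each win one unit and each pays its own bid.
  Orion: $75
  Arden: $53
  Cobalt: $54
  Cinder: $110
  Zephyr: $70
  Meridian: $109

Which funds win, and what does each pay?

Sorting: 110 (Cinder), 109 (Meridian), 75 (Orion), 70 (Zephyr), 54 (Cobalt), …
The 3 highest are Cinder, Meridian, Orion.
Each winner pays its own bid: Cinder $110, Meridian $109, Orion $75.

Cinder $110, Meridian $109, Orion $75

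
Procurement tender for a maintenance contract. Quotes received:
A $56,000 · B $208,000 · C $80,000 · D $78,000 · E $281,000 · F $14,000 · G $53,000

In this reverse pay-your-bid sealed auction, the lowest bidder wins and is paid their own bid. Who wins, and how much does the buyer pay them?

F is paid $14,000

Sorting bids: 14,000 (F) < 53,000 (G) < 56,000 (A) < 78,000 (D) < 80,000 (C) < 208,000 (B) < …
First-price: F is paid what they bid, $14,000.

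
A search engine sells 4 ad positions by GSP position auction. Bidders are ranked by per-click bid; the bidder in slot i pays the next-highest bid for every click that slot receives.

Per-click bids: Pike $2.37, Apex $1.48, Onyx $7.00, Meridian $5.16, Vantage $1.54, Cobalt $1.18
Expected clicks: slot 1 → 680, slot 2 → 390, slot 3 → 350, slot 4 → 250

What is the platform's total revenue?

Total revenue: $5342.10

Ranked by bid: $7.00 (Onyx) > $5.16 (Meridian) > $2.37 (Pike) > $1.54 (Vantage) > $1.48 (Apex) > …
Slot 1: Onyx pays $5.16 × 680 = $3508.80
Slot 2: Meridian pays $2.37 × 390 = $924.30
Slot 3: Pike pays $1.54 × 350 = $539.00
Slot 4: Vantage pays $1.48 × 250 = $370.00
Total = $5342.10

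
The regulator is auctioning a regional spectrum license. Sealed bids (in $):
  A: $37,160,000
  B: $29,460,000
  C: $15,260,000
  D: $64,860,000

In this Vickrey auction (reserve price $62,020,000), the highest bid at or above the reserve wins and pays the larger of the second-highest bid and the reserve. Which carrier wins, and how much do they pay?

Sorting bids: 64,860,000 (D) > 37,160,000 (A) > 29,460,000 (B) > 15,260,000 (C)
Highest eligible bid: D at $64,860,000.
max(second-highest $37,160,000, reserve $62,020,000) = $62,020,000.

D pays $62,020,000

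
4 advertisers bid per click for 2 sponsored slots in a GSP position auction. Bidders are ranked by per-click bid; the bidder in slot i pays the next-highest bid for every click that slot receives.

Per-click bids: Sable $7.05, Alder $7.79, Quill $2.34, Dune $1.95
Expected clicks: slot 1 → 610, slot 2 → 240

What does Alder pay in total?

Sorting advertisers: $7.79 (Alder) > $7.05 (Sable) > $2.34 (Quill) > …
Alder holds slot 1 → pays next bid $7.05 × 610 clicks = $4300.50.

Alder pays $4300.50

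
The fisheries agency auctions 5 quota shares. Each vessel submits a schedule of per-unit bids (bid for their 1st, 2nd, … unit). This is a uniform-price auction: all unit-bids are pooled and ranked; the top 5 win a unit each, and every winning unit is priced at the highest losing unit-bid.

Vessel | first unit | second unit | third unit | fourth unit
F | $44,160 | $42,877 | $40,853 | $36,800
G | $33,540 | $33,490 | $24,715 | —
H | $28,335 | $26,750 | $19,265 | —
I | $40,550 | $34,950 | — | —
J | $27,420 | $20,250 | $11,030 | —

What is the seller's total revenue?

Merging the schedules and taking the best 5: 44,160 (F-1), 42,877 (F-2), 40,853 (F-3), 40,550 (I-1), 36,800 (F-4)
First bid not allocated: $34,950.
Allocation: F 4, I 1. Every unit priced at $34,950.
Revenue = 5 × 34,950 = $174,750.

Total revenue: $174,750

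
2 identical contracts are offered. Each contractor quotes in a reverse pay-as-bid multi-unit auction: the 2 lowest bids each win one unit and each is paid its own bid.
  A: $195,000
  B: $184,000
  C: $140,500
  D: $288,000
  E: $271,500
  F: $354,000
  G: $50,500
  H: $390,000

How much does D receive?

Ordering the bids: 50,500 (G), 140,500 (C), 184,000 (B), 195,000 (A), …
The 2 lowest are G, C.
D does not win → $0.

D is paid $0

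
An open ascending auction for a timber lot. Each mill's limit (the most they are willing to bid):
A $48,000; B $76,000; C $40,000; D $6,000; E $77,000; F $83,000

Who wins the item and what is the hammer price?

Open ascending-bid auction: the price rises until one bidder remains; the winner pays the price at which the last rival dropped out.
Limits ranked: 83,000 (F) > 77,000 (E) > 76,000 (B) > 48,000 (A) > 40,000 (C) > 6,000 (D)
E is the last rival to drop out, at $77,000; F remains and wins at that price.

F wins at $77,000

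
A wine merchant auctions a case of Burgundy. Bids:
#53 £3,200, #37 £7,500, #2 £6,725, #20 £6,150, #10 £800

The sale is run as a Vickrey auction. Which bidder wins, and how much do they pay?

#37 pays £6,725

Sorting bids: 7,500 (#37) > 6,725 (#2) > 6,150 (#20) > 3,200 (#53) > 800 (#10)
Second-price: #37 pays #2's bid of £6,725.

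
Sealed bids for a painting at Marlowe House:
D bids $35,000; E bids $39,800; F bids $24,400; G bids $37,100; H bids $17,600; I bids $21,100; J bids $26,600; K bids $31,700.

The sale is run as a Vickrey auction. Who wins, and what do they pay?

Rule: the highest bidder wins and pays the second-highest bid.
Bids in order: 39,800 (E) > 37,100 (G) > 35,000 (D) > 31,700 (K) > 26,600 (J) > 24,400 (F) > …
E wins with the highest bid; price is set by the runner-up at $37,100.

E pays $37,100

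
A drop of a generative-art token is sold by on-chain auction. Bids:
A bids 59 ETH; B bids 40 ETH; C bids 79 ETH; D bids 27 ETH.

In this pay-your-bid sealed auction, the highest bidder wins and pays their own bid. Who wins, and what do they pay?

C pays 79 ETH

Sorting bids: 79 (C) > 59 (A) > 40 (B) > 27 (D)
C has the highest bid and pays exactly that: 79 ETH.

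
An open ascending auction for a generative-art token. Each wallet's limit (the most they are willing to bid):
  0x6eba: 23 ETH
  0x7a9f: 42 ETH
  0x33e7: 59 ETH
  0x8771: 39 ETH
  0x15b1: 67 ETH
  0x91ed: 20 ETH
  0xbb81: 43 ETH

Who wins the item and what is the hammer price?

Ascending (English) auction: the price rises until one bidder remains; the winner pays the price at which the last rival dropped out.
Limits ranked: 67 (0x15b1) > 59 (0x33e7) > 43 (0xbb81) > 42 (0x7a9f) > 39 (0x8771) > 23 (0x6eba) > …
Bidding ends when 0x33e7 exits at 59 ETH; 0x15b1 takes it.

0x15b1 wins at 59 ETH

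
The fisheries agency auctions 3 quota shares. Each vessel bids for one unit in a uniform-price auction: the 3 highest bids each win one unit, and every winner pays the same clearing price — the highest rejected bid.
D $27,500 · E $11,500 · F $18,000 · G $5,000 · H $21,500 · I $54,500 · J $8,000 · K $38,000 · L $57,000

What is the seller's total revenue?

Bids ranked high→low: 57,000 (L), 54,500 (I), 38,000 (K), 27,500 (D), 21,500 (H), …
Winners (3 units): L, I, K.
Clearing price = highest rejected bid = $27,500.
Total revenue = 3 × $27,500 = $82,500.

Total revenue: $82,500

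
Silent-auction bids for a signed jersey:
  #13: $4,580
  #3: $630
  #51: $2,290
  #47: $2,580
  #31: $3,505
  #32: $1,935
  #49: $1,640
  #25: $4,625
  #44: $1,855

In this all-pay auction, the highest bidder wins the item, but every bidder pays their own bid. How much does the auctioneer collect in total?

Sorting bids: 4,625 (#25) > 4,580 (#13) > 3,505 (#31) > 2,580 (#47) > 2,290 (#51) > 1,935 (#32) > …
Every bidder forfeits their bid regardless of winning.
Revenue = 4,580 + 630 + 2,290 + 2,580 + 3,505 + 1,935 + 1,640 + 4,625 + 1,855 = $23,640.

Total revenue: $23,640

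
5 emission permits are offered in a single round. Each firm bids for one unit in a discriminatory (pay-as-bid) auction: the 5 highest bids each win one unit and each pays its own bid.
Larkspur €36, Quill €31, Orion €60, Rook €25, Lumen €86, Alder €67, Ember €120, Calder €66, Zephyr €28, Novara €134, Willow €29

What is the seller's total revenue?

Bids ranked high→low: 134 (Novara), 120 (Ember), 86 (Lumen), 67 (Alder), 66 (Calder), 60 (Orion), 36 (Larkspur), …
The 5 highest are Novara, Ember, Lumen, Alder, Calder.
Total revenue = 134 + 120 + 86 + 67 + 66 = €473.

Total revenue: €473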